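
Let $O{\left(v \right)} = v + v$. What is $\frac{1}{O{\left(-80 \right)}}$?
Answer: $- \frac{1}{160} \approx -0.00625$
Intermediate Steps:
$O{\left(v \right)} = 2 v$
$\frac{1}{O{\left(-80 \right)}} = \frac{1}{2 \left(-80\right)} = \frac{1}{-160} = - \frac{1}{160}$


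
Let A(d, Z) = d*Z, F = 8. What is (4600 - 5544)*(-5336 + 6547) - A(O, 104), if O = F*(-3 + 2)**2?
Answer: -1144016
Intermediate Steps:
O = 8 (O = 8*(-3 + 2)**2 = 8*(-1)**2 = 8*1 = 8)
A(d, Z) = Z*d
(4600 - 5544)*(-5336 + 6547) - A(O, 104) = (4600 - 5544)*(-5336 + 6547) - 104*8 = -944*1211 - 1*832 = -1143184 - 832 = -1144016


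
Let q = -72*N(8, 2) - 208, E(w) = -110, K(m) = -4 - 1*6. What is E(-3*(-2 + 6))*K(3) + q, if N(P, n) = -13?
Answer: 1828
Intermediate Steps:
K(m) = -10 (K(m) = -4 - 6 = -10)
q = 728 (q = -72*(-13) - 208 = 936 - 208 = 728)
E(-3*(-2 + 6))*K(3) + q = -110*(-10) + 728 = 1100 + 728 = 1828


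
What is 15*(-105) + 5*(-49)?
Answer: -1820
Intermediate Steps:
15*(-105) + 5*(-49) = -1575 - 245 = -1820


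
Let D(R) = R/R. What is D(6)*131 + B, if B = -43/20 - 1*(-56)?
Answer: 3697/20 ≈ 184.85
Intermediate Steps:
B = 1077/20 (B = -43*1/20 + 56 = -43/20 + 56 = 1077/20 ≈ 53.850)
D(R) = 1
D(6)*131 + B = 1*131 + 1077/20 = 131 + 1077/20 = 3697/20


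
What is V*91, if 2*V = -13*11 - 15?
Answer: -7189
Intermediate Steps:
V = -79 (V = (-13*11 - 15)/2 = (-143 - 15)/2 = (1/2)*(-158) = -79)
V*91 = -79*91 = -7189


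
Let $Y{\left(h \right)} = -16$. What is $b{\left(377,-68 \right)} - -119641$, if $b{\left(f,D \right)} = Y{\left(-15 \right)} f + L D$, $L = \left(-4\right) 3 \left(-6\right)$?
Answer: $108713$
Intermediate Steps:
$L = 72$ ($L = \left(-12\right) \left(-6\right) = 72$)
$b{\left(f,D \right)} = - 16 f + 72 D$
$b{\left(377,-68 \right)} - -119641 = \left(\left(-16\right) 377 + 72 \left(-68\right)\right) - -119641 = \left(-6032 - 4896\right) + 119641 = -10928 + 119641 = 108713$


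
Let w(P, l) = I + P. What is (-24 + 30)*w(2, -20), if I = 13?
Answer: 90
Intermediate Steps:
w(P, l) = 13 + P
(-24 + 30)*w(2, -20) = (-24 + 30)*(13 + 2) = 6*15 = 90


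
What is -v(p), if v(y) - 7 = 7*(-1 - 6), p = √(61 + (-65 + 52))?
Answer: 42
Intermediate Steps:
p = 4*√3 (p = √(61 - 13) = √48 = 4*√3 ≈ 6.9282)
v(y) = -42 (v(y) = 7 + 7*(-1 - 6) = 7 + 7*(-7) = 7 - 49 = -42)
-v(p) = -1*(-42) = 42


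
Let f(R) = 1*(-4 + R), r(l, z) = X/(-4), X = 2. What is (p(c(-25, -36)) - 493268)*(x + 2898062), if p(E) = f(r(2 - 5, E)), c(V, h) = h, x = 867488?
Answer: -1857442262375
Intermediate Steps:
r(l, z) = -1/2 (r(l, z) = 2/(-4) = 2*(-1/4) = -1/2)
f(R) = -4 + R
p(E) = -9/2 (p(E) = -4 - 1/2 = -9/2)
(p(c(-25, -36)) - 493268)*(x + 2898062) = (-9/2 - 493268)*(867488 + 2898062) = -986545/2*3765550 = -1857442262375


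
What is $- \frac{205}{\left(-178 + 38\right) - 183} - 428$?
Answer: $- \frac{138039}{323} \approx -427.37$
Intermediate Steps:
$- \frac{205}{\left(-178 + 38\right) - 183} - 428 = - \frac{205}{-140 - 183} - 428 = - \frac{205}{-323} - 428 = \left(-205\right) \left(- \frac{1}{323}\right) - 428 = \frac{205}{323} - 428 = - \frac{138039}{323}$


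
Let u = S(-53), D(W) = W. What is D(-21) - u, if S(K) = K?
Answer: 32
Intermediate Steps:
u = -53
D(-21) - u = -21 - 1*(-53) = -21 + 53 = 32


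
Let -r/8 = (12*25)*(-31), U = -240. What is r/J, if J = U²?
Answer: 31/24 ≈ 1.2917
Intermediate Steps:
r = 74400 (r = -8*12*25*(-31) = -2400*(-31) = -8*(-9300) = 74400)
J = 57600 (J = (-240)² = 57600)
r/J = 74400/57600 = 74400*(1/57600) = 31/24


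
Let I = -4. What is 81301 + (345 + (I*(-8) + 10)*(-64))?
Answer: 78958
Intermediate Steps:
81301 + (345 + (I*(-8) + 10)*(-64)) = 81301 + (345 + (-4*(-8) + 10)*(-64)) = 81301 + (345 + (32 + 10)*(-64)) = 81301 + (345 + 42*(-64)) = 81301 + (345 - 2688) = 81301 - 2343 = 78958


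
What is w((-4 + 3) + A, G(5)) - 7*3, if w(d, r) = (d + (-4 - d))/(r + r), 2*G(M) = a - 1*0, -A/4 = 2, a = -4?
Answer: -20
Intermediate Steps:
A = -8 (A = -4*2 = -8)
G(M) = -2 (G(M) = (-4 - 1*0)/2 = (-4 + 0)/2 = (½)*(-4) = -2)
w(d, r) = -2/r (w(d, r) = -4*1/(2*r) = -2/r)
w((-4 + 3) + A, G(5)) - 7*3 = -2/(-2) - 7*3 = -2*(-½) - 7*3 = 1 - 21 = -20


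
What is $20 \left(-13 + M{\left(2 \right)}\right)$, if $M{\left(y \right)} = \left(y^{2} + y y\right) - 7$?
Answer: $-240$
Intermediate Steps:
$M{\left(y \right)} = -7 + 2 y^{2}$ ($M{\left(y \right)} = \left(y^{2} + y^{2}\right) - 7 = 2 y^{2} - 7 = -7 + 2 y^{2}$)
$20 \left(-13 + M{\left(2 \right)}\right) = 20 \left(-13 - \left(7 - 2 \cdot 2^{2}\right)\right) = 20 \left(-13 + \left(-7 + 2 \cdot 4\right)\right) = 20 \left(-13 + \left(-7 + 8\right)\right) = 20 \left(-13 + 1\right) = 20 \left(-12\right) = -240$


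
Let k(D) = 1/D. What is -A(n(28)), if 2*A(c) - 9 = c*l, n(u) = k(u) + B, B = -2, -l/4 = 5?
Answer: -169/7 ≈ -24.143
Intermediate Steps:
l = -20 (l = -4*5 = -20)
n(u) = -2 + 1/u (n(u) = 1/u - 2 = -2 + 1/u)
A(c) = 9/2 - 10*c (A(c) = 9/2 + (c*(-20))/2 = 9/2 + (-20*c)/2 = 9/2 - 10*c)
-A(n(28)) = -(9/2 - 10*(-2 + 1/28)) = -(9/2 - 10*(-55/28)) = -(9/2 + 275/14) = -1*169/7 = -169/7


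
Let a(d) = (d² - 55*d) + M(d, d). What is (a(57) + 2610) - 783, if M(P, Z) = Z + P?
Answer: 2055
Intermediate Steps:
M(P, Z) = P + Z
a(d) = d² - 53*d (a(d) = (d² - 55*d) + (d + d) = (d² - 55*d) + 2*d = d² - 53*d)
(a(57) + 2610) - 783 = (57*(-53 + 57) + 2610) - 783 = (57*4 + 2610) - 783 = (228 + 2610) - 783 = 2838 - 783 = 2055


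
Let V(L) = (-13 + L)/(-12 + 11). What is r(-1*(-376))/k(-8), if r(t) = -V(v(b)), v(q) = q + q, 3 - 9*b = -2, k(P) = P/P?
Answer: -107/9 ≈ -11.889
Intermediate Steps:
k(P) = 1
b = 5/9 (b = 1/3 - 1/9*(-2) = 1/3 + 2/9 = 5/9 ≈ 0.55556)
v(q) = 2*q
V(L) = 13 - L (V(L) = (-13 + L)/(-1) = (-13 + L)*(-1) = 13 - L)
r(t) = -107/9 (r(t) = -(13 - 2*5/9) = -(13 - 1*10/9) = -(13 - 10/9) = -1*107/9 = -107/9)
r(-1*(-376))/k(-8) = -107/9/1 = -107/9*1 = -107/9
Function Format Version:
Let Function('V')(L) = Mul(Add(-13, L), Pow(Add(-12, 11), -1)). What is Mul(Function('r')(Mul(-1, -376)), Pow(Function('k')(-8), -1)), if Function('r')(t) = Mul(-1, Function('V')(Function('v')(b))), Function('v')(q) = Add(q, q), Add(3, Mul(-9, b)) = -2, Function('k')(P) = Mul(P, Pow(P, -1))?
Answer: Rational(-107, 9) ≈ -11.889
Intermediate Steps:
Function('k')(P) = 1
b = Rational(5, 9) (b = Add(Rational(1, 3), Mul(Rational(-1, 9), -2)) = Add(Rational(1, 3), Rational(2, 9)) = Rational(5, 9) ≈ 0.55556)
Function('v')(q) = Mul(2, q)
Function('V')(L) = Add(13, Mul(-1, L)) (Function('V')(L) = Mul(Add(-13, L), Pow(-1, -1)) = Mul(Add(-13, L), -1) = Add(13, Mul(-1, L)))
Function('r')(t) = Rational(-107, 9) (Function('r')(t) = Mul(-1, Add(13, Mul(-1, Mul(2, Rational(5, 9))))) = Mul(-1, Add(13, Mul(-1, Rational(10, 9)))) = Mul(-1, Add(13, Rational(-10, 9))) = Mul(-1, Rational(107, 9)) = Rational(-107, 9))
Mul(Function('r')(Mul(-1, -376)), Pow(Function('k')(-8), -1)) = Mul(Rational(-107, 9), Pow(1, -1)) = Mul(Rational(-107, 9), 1) = Rational(-107, 9)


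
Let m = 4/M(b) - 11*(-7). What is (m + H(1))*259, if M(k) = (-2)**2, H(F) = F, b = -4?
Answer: 20461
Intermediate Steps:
M(k) = 4
m = 78 (m = 4/4 - 11*(-7) = 4*(1/4) + 77 = 1 + 77 = 78)
(m + H(1))*259 = (78 + 1)*259 = 79*259 = 20461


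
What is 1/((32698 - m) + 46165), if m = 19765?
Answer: 1/59098 ≈ 1.6921e-5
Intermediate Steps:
1/((32698 - m) + 46165) = 1/((32698 - 1*19765) + 46165) = 1/((32698 - 19765) + 46165) = 1/(12933 + 46165) = 1/59098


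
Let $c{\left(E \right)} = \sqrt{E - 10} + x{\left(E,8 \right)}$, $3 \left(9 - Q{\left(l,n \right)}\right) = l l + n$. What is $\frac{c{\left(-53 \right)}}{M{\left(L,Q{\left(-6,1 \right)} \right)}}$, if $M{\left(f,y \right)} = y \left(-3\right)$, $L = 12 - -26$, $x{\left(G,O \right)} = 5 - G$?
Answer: $\frac{29}{5} + \frac{3 i \sqrt{7}}{10} \approx 5.8 + 0.79373 i$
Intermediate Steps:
$L = 38$ ($L = 12 + 26 = 38$)
$Q{\left(l,n \right)} = 9 - \frac{n}{3} - \frac{l^{2}}{3}$ ($Q{\left(l,n \right)} = 9 - \frac{l l + n}{3} = 9 - \frac{l^{2} + n}{3} = 9 - \frac{n + l^{2}}{3} = 9 - \left(\frac{n}{3} + \frac{l^{2}}{3}\right) = 9 - \frac{n}{3} - \frac{l^{2}}{3}$)
$M{\left(f,y \right)} = - 3 y$
$c{\left(E \right)} = 5 + \sqrt{-10 + E} - E$ ($c{\left(E \right)} = \sqrt{E - 10} - \left(-5 + E\right) = \sqrt{-10 + E} - \left(-5 + E\right) = 5 + \sqrt{-10 + E} - E$)
$\frac{c{\left(-53 \right)}}{M{\left(L,Q{\left(-6,1 \right)} \right)}} = \frac{5 + \sqrt{-10 - 53} - -53}{\left(-3\right) \left(9 - \frac{1}{3} - \frac{\left(-6\right)^{2}}{3}\right)} = \frac{5 + \sqrt{-63} + 53}{\left(-3\right) \left(9 - \frac{1}{3} - 12\right)} = \frac{5 + 3 i \sqrt{7} + 53}{\left(-3\right) \left(9 - \frac{1}{3} - 12\right)} = \frac{58 + 3 i \sqrt{7}}{\left(-3\right) \left(- \frac{10}{3}\right)} = \frac{58 + 3 i \sqrt{7}}{10} = \left(58 + 3 i \sqrt{7}\right) \frac{1}{10} = \frac{29}{5} + \frac{3 i \sqrt{7}}{10}$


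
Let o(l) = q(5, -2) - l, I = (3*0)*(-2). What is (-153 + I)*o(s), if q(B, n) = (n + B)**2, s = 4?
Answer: -765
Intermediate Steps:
q(B, n) = (B + n)**2
I = 0 (I = 0*(-2) = 0)
o(l) = 9 - l (o(l) = (5 - 2)**2 - l = 3**2 - l = 9 - l)
(-153 + I)*o(s) = (-153 + 0)*(9 - 1*4) = -153*(9 - 4) = -153*5 = -765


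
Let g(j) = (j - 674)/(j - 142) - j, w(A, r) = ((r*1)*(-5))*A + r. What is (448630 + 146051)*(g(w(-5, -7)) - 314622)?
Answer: -5048727907702/27 ≈ -1.8699e+11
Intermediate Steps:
w(A, r) = r - 5*A*r (w(A, r) = (r*(-5))*A + r = (-5*r)*A + r = -5*A*r + r = r - 5*A*r)
g(j) = -j + (-674 + j)/(-142 + j) (g(j) = (-674 + j)/(-142 + j) - j = -j + (-674 + j)/(-142 + j))
(448630 + 146051)*(g(w(-5, -7)) - 314622) = (448630 + 146051)*((-674 - (-7*(1 - 5*(-5)))**2 + 143*(-7*(1 - 5*(-5))))/(-142 - 7*(1 - 5*(-5))) - 314622) = 594681*((-674 - (-7*(1 + 25))**2 + 143*(-7*(1 + 25)))/(-142 - 7*(1 + 25)) - 314622) = 594681*((-674 - (-7*26)**2 + 143*(-7*26))/(-142 - 7*26) - 314622) = 594681*((-674 - 1*(-182)**2 + 143*(-182))/(-142 - 182) - 314622) = 594681*((-674 - 1*33124 - 26026)/(-324) - 314622) = 594681*(-(-674 - 33124 - 26026)/324 - 314622) = 594681*(-1/324*(-59824) - 314622) = 594681*(14956/81 - 314622) = 594681*(-25469426/81) = -5048727907702/27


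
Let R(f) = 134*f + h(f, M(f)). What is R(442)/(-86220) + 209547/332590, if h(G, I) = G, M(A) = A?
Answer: -4940286/79655305 ≈ -0.062021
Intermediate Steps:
R(f) = 135*f (R(f) = 134*f + f = 135*f)
R(442)/(-86220) + 209547/332590 = (135*442)/(-86220) + 209547/332590 = 59670*(-1/86220) + 209547*(1/332590) = -663/958 + 209547/332590 = -4940286/79655305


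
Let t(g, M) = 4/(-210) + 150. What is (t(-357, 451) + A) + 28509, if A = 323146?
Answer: 36939523/105 ≈ 3.5181e+5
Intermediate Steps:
t(g, M) = 15748/105 (t(g, M) = 4*(-1/210) + 150 = -2/105 + 150 = 15748/105)
(t(-357, 451) + A) + 28509 = (15748/105 + 323146) + 28509 = 33946078/105 + 28509 = 36939523/105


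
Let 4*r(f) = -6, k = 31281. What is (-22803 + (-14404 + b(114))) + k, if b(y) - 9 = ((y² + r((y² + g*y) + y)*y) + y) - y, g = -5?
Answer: 6908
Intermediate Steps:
r(f) = -3/2 (r(f) = (¼)*(-6) = -3/2)
b(y) = 9 + y² - 3*y/2 (b(y) = 9 + (((y² - 3*y/2) + y) - y) = 9 + ((y² - y/2) - y) = 9 + (y² - 3*y/2) = 9 + y² - 3*y/2)
(-22803 + (-14404 + b(114))) + k = (-22803 + (-14404 + (9 + 114² - 3/2*114))) + 31281 = (-22803 + (-14404 + (9 + 12996 - 171))) + 31281 = (-22803 + (-14404 + 12834)) + 31281 = (-22803 - 1570) + 31281 = -24373 + 31281 = 6908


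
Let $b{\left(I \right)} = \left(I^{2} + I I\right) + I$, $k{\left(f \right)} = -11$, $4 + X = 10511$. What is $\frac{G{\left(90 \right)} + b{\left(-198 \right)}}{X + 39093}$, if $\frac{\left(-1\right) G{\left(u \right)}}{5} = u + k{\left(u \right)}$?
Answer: $\frac{15563}{9920} \approx 1.5689$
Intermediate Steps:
$X = 10507$ ($X = -4 + 10511 = 10507$)
$b{\left(I \right)} = I + 2 I^{2}$ ($b{\left(I \right)} = \left(I^{2} + I^{2}\right) + I = 2 I^{2} + I = I + 2 I^{2}$)
$G{\left(u \right)} = 55 - 5 u$ ($G{\left(u \right)} = - 5 \left(u - 11\right) = - 5 \left(-11 + u\right) = 55 - 5 u$)
$\frac{G{\left(90 \right)} + b{\left(-198 \right)}}{X + 39093} = \frac{\left(55 - 450\right) - 198 \left(1 + 2 \left(-198\right)\right)}{10507 + 39093} = \frac{\left(55 - 450\right) - 198 \left(1 - 396\right)}{49600} = \left(-395 - -78210\right) \frac{1}{49600} = \left(-395 + 78210\right) \frac{1}{49600} = 77815 \cdot \frac{1}{49600} = \frac{15563}{9920}$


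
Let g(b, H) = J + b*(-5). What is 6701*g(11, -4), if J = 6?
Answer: -328349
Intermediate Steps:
g(b, H) = 6 - 5*b (g(b, H) = 6 + b*(-5) = 6 - 5*b)
6701*g(11, -4) = 6701*(6 - 5*11) = 6701*(6 - 55) = 6701*(-49) = -328349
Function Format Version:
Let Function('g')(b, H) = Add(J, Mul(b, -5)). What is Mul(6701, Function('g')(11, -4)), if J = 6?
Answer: -328349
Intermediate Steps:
Function('g')(b, H) = Add(6, Mul(-5, b)) (Function('g')(b, H) = Add(6, Mul(b, -5)) = Add(6, Mul(-5, b)))
Mul(6701, Function('g')(11, -4)) = Mul(6701, Add(6, Mul(-5, 11))) = Mul(6701, Add(6, -55)) = Mul(6701, -49) = -328349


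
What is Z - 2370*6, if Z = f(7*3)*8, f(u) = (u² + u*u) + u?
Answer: -6996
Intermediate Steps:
f(u) = u + 2*u² (f(u) = (u² + u²) + u = 2*u² + u = u + 2*u²)
Z = 7224 (Z = ((7*3)*(1 + 2*(7*3)))*8 = (21*(1 + 2*21))*8 = (21*(1 + 42))*8 = (21*43)*8 = 903*8 = 7224)
Z - 2370*6 = 7224 - 2370*6 = 7224 - 1*14220 = 7224 - 14220 = -6996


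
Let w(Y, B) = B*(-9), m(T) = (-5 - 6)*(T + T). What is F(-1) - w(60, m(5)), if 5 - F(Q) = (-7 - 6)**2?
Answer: -1154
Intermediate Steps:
m(T) = -22*T
w(Y, B) = -9*B
F(Q) = -164 (F(Q) = 5 - (-7 - 6)**2 = 5 - 1*(-13)**2 = 5 - 1*169 = 5 - 169 = -164)
F(-1) - w(60, m(5)) = -164 - (-9)*(-22*5) = -164 - (-9)*(-110) = -164 - 1*990 = -164 - 990 = -1154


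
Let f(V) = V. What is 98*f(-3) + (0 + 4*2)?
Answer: -286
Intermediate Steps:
98*f(-3) + (0 + 4*2) = 98*(-3) + (0 + 4*2) = -294 + (0 + 8) = -294 + 8 = -286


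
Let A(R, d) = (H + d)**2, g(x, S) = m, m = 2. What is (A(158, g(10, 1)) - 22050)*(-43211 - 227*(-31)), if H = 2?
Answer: 797057916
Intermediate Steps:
g(x, S) = 2
A(R, d) = (2 + d)**2
(A(158, g(10, 1)) - 22050)*(-43211 - 227*(-31)) = ((2 + 2)**2 - 22050)*(-43211 - 227*(-31)) = (4**2 - 22050)*(-43211 + 7037) = (16 - 22050)*(-36174) = -22034*(-36174) = 797057916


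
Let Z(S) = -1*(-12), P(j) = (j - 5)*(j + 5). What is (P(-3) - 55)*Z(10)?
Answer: -852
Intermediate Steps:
P(j) = (-5 + j)*(5 + j)
Z(S) = 12
(P(-3) - 55)*Z(10) = ((-25 + (-3)²) - 55)*12 = ((-25 + 9) - 55)*12 = (-16 - 55)*12 = -71*12 = -852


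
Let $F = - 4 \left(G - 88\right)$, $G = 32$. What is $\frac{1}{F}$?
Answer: $\frac{1}{224} \approx 0.0044643$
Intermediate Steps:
$F = 224$ ($F = - 4 \left(32 - 88\right) = \left(-4\right) \left(-56\right) = 224$)
$\frac{1}{F} = \frac{1}{224}$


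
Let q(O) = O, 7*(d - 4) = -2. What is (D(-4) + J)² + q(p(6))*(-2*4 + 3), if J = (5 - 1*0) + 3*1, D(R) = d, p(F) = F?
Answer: 5254/49 ≈ 107.22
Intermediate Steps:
d = 26/7 (d = 4 + (⅐)*(-2) = 4 - 2/7 = 26/7 ≈ 3.7143)
D(R) = 26/7
J = 8 (J = (5 + 0) + 3 = 5 + 3 = 8)
(D(-4) + J)² + q(p(6))*(-2*4 + 3) = (26/7 + 8)² + 6*(-2*4 + 3) = (82/7)² + 6*(-8 + 3) = 6724/49 + 6*(-5) = 6724/49 - 30 = 5254/49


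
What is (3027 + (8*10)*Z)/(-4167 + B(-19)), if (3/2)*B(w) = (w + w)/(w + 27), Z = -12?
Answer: -12402/25021 ≈ -0.49566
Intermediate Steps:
B(w) = 4*w/(3*(27 + w)) (B(w) = 2*((w + w)/(w + 27))/3 = 2*((2*w)/(27 + w))/3 = 2*(2*w/(27 + w))/3 = 4*w/(3*(27 + w)))
(3027 + (8*10)*Z)/(-4167 + B(-19)) = (3027 + (8*10)*(-12))/(-4167 + (4/3)*(-19)/(27 - 19)) = (3027 + 80*(-12))/(-4167 + (4/3)*(-19)/8) = (3027 - 960)/(-4167 + (4/3)*(-19)*(⅛)) = 2067/(-4167 - 19/6) = 2067/(-25021/6) = 2067*(-6/25021) = -12402/25021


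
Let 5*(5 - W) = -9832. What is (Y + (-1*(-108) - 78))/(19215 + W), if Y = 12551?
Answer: 62905/105932 ≈ 0.59382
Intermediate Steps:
W = 9857/5 (W = 5 - ⅕*(-9832) = 5 + 9832/5 = 9857/5 ≈ 1971.4)
(Y + (-1*(-108) - 78))/(19215 + W) = (12551 + (-1*(-108) - 78))/(19215 + 9857/5) = (12551 + (108 - 78))/(105932/5) = (12551 + 30)*(5/105932) = 12581*(5/105932) = 62905/105932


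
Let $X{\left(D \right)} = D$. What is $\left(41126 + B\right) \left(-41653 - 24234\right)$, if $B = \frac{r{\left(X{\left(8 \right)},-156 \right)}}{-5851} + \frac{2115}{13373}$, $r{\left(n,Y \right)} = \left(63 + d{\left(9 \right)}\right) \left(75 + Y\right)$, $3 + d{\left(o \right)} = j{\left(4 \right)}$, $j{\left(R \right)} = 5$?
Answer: $- \frac{212024632842877096}{78245423} \approx -2.7097 \cdot 10^{9}$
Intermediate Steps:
$d{\left(o \right)} = 2$ ($d{\left(o \right)} = -3 + 5 = 2$)
$r{\left(n,Y \right)} = 4875 + 65 Y$ ($r{\left(n,Y \right)} = \left(63 + 2\right) \left(75 + Y\right) = 65 \left(75 + Y\right) = 4875 + 65 Y$)
$B = \frac{82783710}{78245423}$ ($B = \frac{4875 + 65 \left(-156\right)}{-5851} + \frac{2115}{13373} = \left(4875 - 10140\right) \left(- \frac{1}{5851}\right) + 2115 \cdot \frac{1}{13373} = \left(-5265\right) \left(- \frac{1}{5851}\right) + \frac{2115}{13373} = \frac{5265}{5851} + \frac{2115}{13373} = \frac{82783710}{78245423} \approx 1.058$)
$\left(41126 + B\right) \left(-41653 - 24234\right) = \left(41126 + \frac{82783710}{78245423}\right) \left(-41653 - 24234\right) = \frac{3218004050008}{78245423} \left(-65887\right) = - \frac{212024632842877096}{78245423}$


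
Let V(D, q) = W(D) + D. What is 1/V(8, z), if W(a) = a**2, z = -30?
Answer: 1/72 ≈ 0.013889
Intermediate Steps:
V(D, q) = D + D**2 (V(D, q) = D**2 + D = D + D**2)
1/V(8, z) = 1/(8*(1 + 8)) = 1/(8*9) = 1/72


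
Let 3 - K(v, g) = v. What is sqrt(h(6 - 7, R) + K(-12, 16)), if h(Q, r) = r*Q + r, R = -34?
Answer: sqrt(15) ≈ 3.8730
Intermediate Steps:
K(v, g) = 3 - v
h(Q, r) = r + Q*r (h(Q, r) = Q*r + r = r + Q*r)
sqrt(h(6 - 7, R) + K(-12, 16)) = sqrt(-34*(1 + (6 - 7)) + (3 - 1*(-12))) = sqrt(-34*(1 - 1) + (3 + 12)) = sqrt(-34*0 + 15) = sqrt(0 + 15) = sqrt(15)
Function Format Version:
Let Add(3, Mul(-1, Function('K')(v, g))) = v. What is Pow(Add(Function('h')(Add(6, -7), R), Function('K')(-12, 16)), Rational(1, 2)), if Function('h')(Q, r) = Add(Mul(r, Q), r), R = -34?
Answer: Pow(15, Rational(1, 2)) ≈ 3.8730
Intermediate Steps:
Function('K')(v, g) = Add(3, Mul(-1, v))
Function('h')(Q, r) = Add(r, Mul(Q, r)) (Function('h')(Q, r) = Add(Mul(Q, r), r) = Add(r, Mul(Q, r)))
Pow(Add(Function('h')(Add(6, -7), R), Function('K')(-12, 16)), Rational(1, 2)) = Pow(Add(Mul(-34, Add(1, Add(6, -7))), Add(3, Mul(-1, -12))), Rational(1, 2)) = Pow(Add(Mul(-34, Add(1, -1)), Add(3, 12)), Rational(1, 2)) = Pow(Add(Mul(-34, 0), 15), Rational(1, 2)) = Pow(Add(0, 15), Rational(1, 2)) = Pow(15, Rational(1, 2))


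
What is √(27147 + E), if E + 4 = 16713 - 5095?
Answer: √38761 ≈ 196.88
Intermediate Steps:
E = 11614 (E = -4 + (16713 - 5095) = -4 + 11618 = 11614)
√(27147 + E) = √(27147 + 11614) = √38761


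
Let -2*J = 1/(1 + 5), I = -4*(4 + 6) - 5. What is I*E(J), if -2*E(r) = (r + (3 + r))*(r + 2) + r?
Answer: 1925/16 ≈ 120.31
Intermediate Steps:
I = -45 (I = -4*10 - 5 = -40 - 5 = -45)
J = -1/12 (J = -1/(2*(1 + 5)) = -1/2/6 = -1/2*1/6 = -1/12 ≈ -0.083333)
E(r) = -r/2 - (2 + r)*(3 + 2*r)/2 (E(r) = -((r + (3 + r))*(r + 2) + r)/2 = -((3 + 2*r)*(2 + r) + r)/2 = -((2 + r)*(3 + 2*r) + r)/2 = -(r + (2 + r)*(3 + 2*r))/2 = -r/2 - (2 + r)*(3 + 2*r)/2)
I*E(J) = -45*(-3 - (-1/12)**2 - 4*(-1/12)) = -45*(-3 - 1*1/144 + 1/3) = -45*(-3 - 1/144 + 1/3) = -45*(-385/144) = 1925/16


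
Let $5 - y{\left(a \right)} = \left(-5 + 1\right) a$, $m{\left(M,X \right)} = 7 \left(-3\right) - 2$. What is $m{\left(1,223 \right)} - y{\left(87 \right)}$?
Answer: $-376$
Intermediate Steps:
$m{\left(M,X \right)} = -23$ ($m{\left(M,X \right)} = -21 - 2 = -23$)
$y{\left(a \right)} = 5 + 4 a$ ($y{\left(a \right)} = 5 - \left(-5 + 1\right) a = 5 - - 4 a = 5 + 4 a$)
$m{\left(1,223 \right)} - y{\left(87 \right)} = -23 - \left(5 + 4 \cdot 87\right) = -23 - \left(5 + 348\right) = -23 - 353 = -376$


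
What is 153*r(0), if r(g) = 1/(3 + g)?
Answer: 51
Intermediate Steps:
153*r(0) = 153/(3 + 0) = 153/3 = 153*(1/3) = 51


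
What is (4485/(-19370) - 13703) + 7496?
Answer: -1849755/298 ≈ -6207.2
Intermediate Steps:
(4485/(-19370) - 13703) + 7496 = (4485*(-1/19370) - 13703) + 7496 = (-69/298 - 13703) + 7496 = -4083563/298 + 7496 = -1849755/298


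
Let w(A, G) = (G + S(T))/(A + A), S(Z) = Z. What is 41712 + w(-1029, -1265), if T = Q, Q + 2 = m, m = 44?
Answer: 85844519/2058 ≈ 41713.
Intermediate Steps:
Q = 42 (Q = -2 + 44 = 42)
T = 42
w(A, G) = (42 + G)/(2*A) (w(A, G) = (G + 42)/(A + A) = (42 + G)/((2*A)) = (42 + G)*(1/(2*A)) = (42 + G)/(2*A))
41712 + w(-1029, -1265) = 41712 + (½)*(42 - 1265)/(-1029) = 41712 + (½)*(-1/1029)*(-1223) = 41712 + 1223/2058 = 85844519/2058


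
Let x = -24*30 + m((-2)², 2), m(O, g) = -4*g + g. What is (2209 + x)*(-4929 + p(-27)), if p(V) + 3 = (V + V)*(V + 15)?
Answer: -6353172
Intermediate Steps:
m(O, g) = -3*g
p(V) = -3 + 2*V*(15 + V) (p(V) = -3 + (V + V)*(V + 15) = -3 + (2*V)*(15 + V) = -3 + 2*V*(15 + V))
x = -726 (x = -24*30 - 3*2 = -720 - 6 = -726)
(2209 + x)*(-4929 + p(-27)) = (2209 - 726)*(-4929 + (-3 + 2*(-27)² + 30*(-27))) = 1483*(-4929 + (-3 + 2*729 - 810)) = 1483*(-4929 + (-3 + 1458 - 810)) = 1483*(-4929 + 645) = 1483*(-4284) = -6353172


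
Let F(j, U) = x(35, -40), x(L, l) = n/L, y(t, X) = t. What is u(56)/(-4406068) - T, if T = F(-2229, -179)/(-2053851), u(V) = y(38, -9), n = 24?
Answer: -437646033/52788208479230 ≈ -8.2906e-6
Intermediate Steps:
x(L, l) = 24/L
u(V) = 38
F(j, U) = 24/35
T = -8/23961595 (T = (24/35)/(-2053851) = (24/35)*(-1/2053851) = -8/23961595 ≈ -3.3387e-7)
u(56)/(-4406068) - T = 38/(-4406068) - 1*(-8/23961595) = 38*(-1/4406068) + 8/23961595 = -19/2203034 + 8/23961595 = -437646033/52788208479230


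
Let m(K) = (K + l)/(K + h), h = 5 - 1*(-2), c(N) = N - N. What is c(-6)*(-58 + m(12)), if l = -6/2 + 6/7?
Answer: 0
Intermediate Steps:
c(N) = 0
l = -15/7 (l = -6*1/2 + 6*(1/7) = -3 + 6/7 = -15/7 ≈ -2.1429)
h = 7 (h = 5 + 2 = 7)
m(K) = (-15/7 + K)/(7 + K) (m(K) = (K - 15/7)/(K + 7) = (-15/7 + K)/(7 + K))
c(-6)*(-58 + m(12)) = 0*(-58 + (-15/7 + 12)/(7 + 12)) = 0*(-58 + (69/7)/19) = 0*(-58 + (1/19)*(69/7)) = 0*(-58 + 69/133) = 0*(-7645/133) = 0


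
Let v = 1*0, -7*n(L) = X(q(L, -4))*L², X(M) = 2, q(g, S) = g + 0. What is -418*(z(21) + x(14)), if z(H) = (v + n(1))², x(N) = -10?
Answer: 203148/49 ≈ 4145.9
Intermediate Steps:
q(g, S) = g
n(L) = -2*L²/7
v = 0
z(H) = 4/49 (z(H) = (0 - 2/7*1²)² = (0 - 2/7*1)² = (0 - 2/7)² = (-2/7)² = 4/49)
-418*(z(21) + x(14)) = -418*(4/49 - 10) = -418*(-486/49) = 203148/49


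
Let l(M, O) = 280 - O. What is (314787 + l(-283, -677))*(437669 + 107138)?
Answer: 172019541408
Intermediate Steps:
(314787 + l(-283, -677))*(437669 + 107138) = (314787 + (280 - 1*(-677)))*(437669 + 107138) = (314787 + (280 + 677))*544807 = (314787 + 957)*544807 = 315744*544807 = 172019541408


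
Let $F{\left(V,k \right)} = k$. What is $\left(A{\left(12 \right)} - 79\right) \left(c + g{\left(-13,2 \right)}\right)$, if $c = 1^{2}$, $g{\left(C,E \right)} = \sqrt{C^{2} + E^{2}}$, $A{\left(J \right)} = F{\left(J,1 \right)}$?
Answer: $-78 - 78 \sqrt{173} \approx -1103.9$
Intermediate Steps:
$A{\left(J \right)} = 1$
$c = 1$
$\left(A{\left(12 \right)} - 79\right) \left(c + g{\left(-13,2 \right)}\right) = \left(1 - 79\right) \left(1 + \sqrt{\left(-13\right)^{2} + 2^{2}}\right) = \left(1 - 79\right) \left(1 + \sqrt{169 + 4}\right) = - 78 \left(1 + \sqrt{173}\right) = -78 - 78 \sqrt{173}$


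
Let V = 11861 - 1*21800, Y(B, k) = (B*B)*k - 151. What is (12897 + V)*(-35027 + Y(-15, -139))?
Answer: -196567974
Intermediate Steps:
Y(B, k) = -151 + k*B² (Y(B, k) = B²*k - 151 = k*B² - 151 = -151 + k*B²)
V = -9939 (V = 11861 - 21800 = -9939)
(12897 + V)*(-35027 + Y(-15, -139)) = (12897 - 9939)*(-35027 + (-151 - 139*(-15)²)) = 2958*(-35027 + (-151 - 139*225)) = 2958*(-35027 + (-151 - 31275)) = 2958*(-35027 - 31426) = 2958*(-66453) = -196567974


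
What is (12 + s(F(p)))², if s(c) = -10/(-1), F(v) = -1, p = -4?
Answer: 484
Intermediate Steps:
s(c) = 10 (s(c) = -10*(-1) = 10)
(12 + s(F(p)))² = (12 + 10)² = 22² = 484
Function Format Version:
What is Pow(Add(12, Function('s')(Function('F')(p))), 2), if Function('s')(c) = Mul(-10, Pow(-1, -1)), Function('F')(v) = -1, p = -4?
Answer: 484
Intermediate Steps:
Function('s')(c) = 10 (Function('s')(c) = Mul(-10, -1) = 10)
Pow(Add(12, Function('s')(Function('F')(p))), 2) = Pow(Add(12, 10), 2) = Pow(22, 2) = 484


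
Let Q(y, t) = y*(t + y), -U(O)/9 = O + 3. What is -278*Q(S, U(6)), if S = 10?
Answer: 197380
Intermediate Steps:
U(O) = -27 - 9*O (U(O) = -9*(O + 3) = -9*(3 + O) = -27 - 9*O)
-278*Q(S, U(6)) = -2780*((-27 - 9*6) + 10) = -2780*((-27 - 54) + 10) = -2780*(-81 + 10) = -2780*(-71) = -278*(-710) = 197380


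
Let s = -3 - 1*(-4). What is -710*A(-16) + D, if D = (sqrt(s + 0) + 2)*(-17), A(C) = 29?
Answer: -20641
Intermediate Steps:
s = 1 (s = -3 + 4 = 1)
D = -51 (D = (sqrt(1 + 0) + 2)*(-17) = (sqrt(1) + 2)*(-17) = (1 + 2)*(-17) = 3*(-17) = -51)
-710*A(-16) + D = -710*29 - 51 = -20590 - 51 = -20641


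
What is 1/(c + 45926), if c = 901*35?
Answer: 1/77461 ≈ 1.2910e-5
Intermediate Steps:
c = 31535
1/(c + 45926) = 1/(31535 + 45926) = 1/77461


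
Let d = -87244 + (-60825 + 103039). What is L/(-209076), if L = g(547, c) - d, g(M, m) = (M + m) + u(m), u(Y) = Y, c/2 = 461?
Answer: -15807/69692 ≈ -0.22681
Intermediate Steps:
c = 922 (c = 2*461 = 922)
g(M, m) = M + 2*m (g(M, m) = (M + m) + m = M + 2*m)
d = -45030 (d = -87244 + 42214 = -45030)
L = 47421 (L = (547 + 2*922) - 1*(-45030) = (547 + 1844) + 45030 = 2391 + 45030 = 47421)
L/(-209076) = 47421/(-209076) = 47421*(-1/209076) = -15807/69692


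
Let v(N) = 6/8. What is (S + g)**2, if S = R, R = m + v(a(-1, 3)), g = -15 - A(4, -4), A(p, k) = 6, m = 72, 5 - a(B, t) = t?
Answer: 42849/16 ≈ 2678.1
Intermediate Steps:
a(B, t) = 5 - t
g = -21 (g = -15 - 1*6 = -15 - 6 = -21)
v(N) = 3/4 (v(N) = 6*(1/8) = 3/4)
R = 291/4 (R = 72 + 3/4 = 291/4 ≈ 72.750)
S = 291/4 ≈ 72.750
(S + g)**2 = (291/4 - 21)**2 = (207/4)**2 = 42849/16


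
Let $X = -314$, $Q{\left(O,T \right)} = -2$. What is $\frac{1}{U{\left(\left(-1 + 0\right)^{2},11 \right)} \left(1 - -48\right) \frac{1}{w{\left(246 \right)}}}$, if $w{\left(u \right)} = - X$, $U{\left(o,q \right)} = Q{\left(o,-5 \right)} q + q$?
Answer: $- \frac{314}{539} \approx -0.58256$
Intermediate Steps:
$U{\left(o,q \right)} = - q$ ($U{\left(o,q \right)} = - 2 q + q = - q$)
$w{\left(u \right)} = 314$ ($w{\left(u \right)} = \left(-1\right) \left(-314\right) = 314$)
$\frac{1}{U{\left(\left(-1 + 0\right)^{2},11 \right)} \left(1 - -48\right) \frac{1}{w{\left(246 \right)}}} = \frac{1}{\left(-1\right) 11 \left(1 - -48\right) \frac{1}{314}} = \frac{1}{- 11 \left(1 + 48\right) \frac{1}{314}} = \frac{1}{\left(-11\right) 49 \cdot \frac{1}{314}} = \frac{1}{\left(-539\right) \frac{1}{314}} = \frac{1}{- \frac{539}{314}} = - \frac{314}{539}$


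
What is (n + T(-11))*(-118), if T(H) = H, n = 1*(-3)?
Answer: 1652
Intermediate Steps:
n = -3
(n + T(-11))*(-118) = (-3 - 11)*(-118) = -14*(-118) = 1652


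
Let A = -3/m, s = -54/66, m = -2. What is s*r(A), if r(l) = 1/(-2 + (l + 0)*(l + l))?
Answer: -18/55 ≈ -0.32727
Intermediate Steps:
s = -9/11 (s = -54*1/66 = -9/11 ≈ -0.81818)
A = 3/2 (A = -3/(-2) = -3*(-½) = 3/2 ≈ 1.5000)
r(l) = 1/(-2 + 2*l²) (r(l) = 1/(-2 + l*(2*l)) = 1/(-2 + 2*l²))
s*r(A) = -9/(22*(-1 + (3/2)²)) = -9/(22*(-1 + 9/4)) = -9/(22*5/4) = -9*4/(22*5) = -9/11*⅖ = -18/55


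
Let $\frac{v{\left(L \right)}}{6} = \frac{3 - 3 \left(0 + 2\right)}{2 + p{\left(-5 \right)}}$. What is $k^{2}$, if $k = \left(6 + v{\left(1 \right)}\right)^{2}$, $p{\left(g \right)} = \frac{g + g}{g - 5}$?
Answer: $0$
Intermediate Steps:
$p{\left(g \right)} = \frac{2 g}{-5 + g}$
$v{\left(L \right)} = -6$ ($v{\left(L \right)} = 6 \frac{3 - 3 \left(0 + 2\right)}{2 + 2 \left(-5\right) \frac{1}{-5 - 5}} = 6 \frac{3 - 6}{2 + 2 \left(-5\right) \frac{1}{-10}} = 6 \frac{3 - 6}{2 + 2 \left(-5\right) \left(- \frac{1}{10}\right)} = 6 \left(- \frac{3}{2 + 1}\right) = 6 \left(- \frac{3}{3}\right) = 6 \left(\left(-3\right) \frac{1}{3}\right) = 6 \left(-1\right) = -6$)
$k = 0$ ($k = \left(6 - 6\right)^{2} = 0^{2} = 0$)
$k^{2} = 0^{2} = 0$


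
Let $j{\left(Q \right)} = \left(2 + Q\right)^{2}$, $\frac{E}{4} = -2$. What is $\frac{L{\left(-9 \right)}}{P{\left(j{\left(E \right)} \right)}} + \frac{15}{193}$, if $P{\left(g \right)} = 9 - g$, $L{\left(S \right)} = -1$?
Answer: $\frac{598}{5211} \approx 0.11476$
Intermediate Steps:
$E = -8$ ($E = 4 \left(-2\right) = -8$)
$\frac{L{\left(-9 \right)}}{P{\left(j{\left(E \right)} \right)}} + \frac{15}{193} = - \frac{1}{9 - \left(2 - 8\right)^{2}} + \frac{15}{193} = - \frac{1}{9 - \left(-6\right)^{2}} + 15 \cdot \frac{1}{193} = - \frac{1}{9 - 36} + \frac{15}{193} = - \frac{1}{-27} + \frac{15}{193} = \left(-1\right) \left(- \frac{1}{27}\right) + \frac{15}{193} = \frac{1}{27} + \frac{15}{193} = \frac{598}{5211}$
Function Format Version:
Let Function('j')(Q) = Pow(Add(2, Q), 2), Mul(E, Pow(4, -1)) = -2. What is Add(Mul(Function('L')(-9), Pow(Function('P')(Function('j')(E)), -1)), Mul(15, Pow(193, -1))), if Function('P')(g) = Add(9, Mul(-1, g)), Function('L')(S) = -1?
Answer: Rational(598, 5211) ≈ 0.11476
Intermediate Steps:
E = -8 (E = Mul(4, -2) = -8)
Add(Mul(Function('L')(-9), Pow(Function('P')(Function('j')(E)), -1)), Mul(15, Pow(193, -1))) = Add(Mul(-1, Pow(Add(9, Mul(-1, Pow(Add(2, -8), 2))), -1)), Mul(15, Pow(193, -1))) = Add(Mul(-1, Pow(Add(9, Mul(-1, Pow(-6, 2))), -1)), Mul(15, Rational(1, 193))) = Add(Mul(-1, Pow(Add(9, Mul(-1, 36)), -1)), Rational(15, 193)) = Add(Mul(-1, Pow(Add(9, -36), -1)), Rational(15, 193)) = Add(Mul(-1, Pow(-27, -1)), Rational(15, 193)) = Add(Mul(-1, Rational(-1, 27)), Rational(15, 193)) = Add(Rational(1, 27), Rational(15, 193)) = Rational(598, 5211)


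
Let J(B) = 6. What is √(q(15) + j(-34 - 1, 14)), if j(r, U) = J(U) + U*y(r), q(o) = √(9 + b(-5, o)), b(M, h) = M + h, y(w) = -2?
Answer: √(-22 + √19) ≈ 4.2001*I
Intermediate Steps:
q(o) = √(4 + o) (q(o) = √(9 + (-5 + o)) = √(4 + o))
j(r, U) = 6 - 2*U (j(r, U) = 6 + U*(-2) = 6 - 2*U)
√(q(15) + j(-34 - 1, 14)) = √(√(4 + 15) + (6 - 2*14)) = √(√19 + (6 - 28)) = √(√19 - 22) = √(-22 + √19)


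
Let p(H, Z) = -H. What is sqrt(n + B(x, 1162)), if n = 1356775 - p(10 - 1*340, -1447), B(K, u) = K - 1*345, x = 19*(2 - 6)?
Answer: 2*sqrt(339006) ≈ 1164.5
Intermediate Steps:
x = -76 (x = 19*(-4) = -76)
B(K, u) = -345 + K (B(K, u) = K - 345 = -345 + K)
n = 1356445 (n = 1356775 - (-1)*(10 - 1*340) = 1356775 - (-1)*(10 - 340) = 1356775 - (-1)*(-330) = 1356775 - 1*330 = 1356775 - 330 = 1356445)
sqrt(n + B(x, 1162)) = sqrt(1356445 + (-345 - 76)) = sqrt(1356445 - 421) = sqrt(1356024) = 2*sqrt(339006)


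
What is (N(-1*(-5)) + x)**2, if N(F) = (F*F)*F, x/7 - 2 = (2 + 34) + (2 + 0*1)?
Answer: 164025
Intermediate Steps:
x = 280 (x = 14 + 7*((2 + 34) + (2 + 0*1)) = 14 + 7*(36 + (2 + 0)) = 14 + 7*(36 + 2) = 14 + 7*38 = 14 + 266 = 280)
N(F) = F**3 (N(F) = F**2*F = F**3)
(N(-1*(-5)) + x)**2 = ((-1*(-5))**3 + 280)**2 = (5**3 + 280)**2 = (125 + 280)**2 = 405**2 = 164025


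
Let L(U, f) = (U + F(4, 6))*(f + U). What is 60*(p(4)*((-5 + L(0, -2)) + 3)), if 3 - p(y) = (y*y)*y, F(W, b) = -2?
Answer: -7320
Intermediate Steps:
p(y) = 3 - y³ (p(y) = 3 - y*y*y = 3 - y²*y = 3 - y³)
L(U, f) = (-2 + U)*(U + f) (L(U, f) = (U - 2)*(f + U) = (-2 + U)*(U + f))
60*(p(4)*((-5 + L(0, -2)) + 3)) = 60*((3 - 1*4³)*((-5 + (0² - 2*0 - 2*(-2) + 0*(-2))) + 3)) = 60*((3 - 1*64)*((-5 + (0 + 0 + 4 + 0)) + 3)) = 60*((3 - 64)*((-5 + 4) + 3)) = 60*(-61*(-1 + 3)) = 60*(-61*2) = 60*(-122) = -7320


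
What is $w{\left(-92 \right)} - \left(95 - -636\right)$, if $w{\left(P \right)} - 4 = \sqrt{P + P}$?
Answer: $-727 + 2 i \sqrt{46} \approx -727.0 + 13.565 i$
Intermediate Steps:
$w{\left(P \right)} = 4 + \sqrt{2} \sqrt{P}$ ($w{\left(P \right)} = 4 + \sqrt{P + P} = 4 + \sqrt{2 P} = 4 + \sqrt{2} \sqrt{P}$)
$w{\left(-92 \right)} - \left(95 - -636\right) = \left(4 + \sqrt{2} \sqrt{-92}\right) - \left(95 - -636\right) = \left(4 + \sqrt{2} \cdot 2 i \sqrt{23}\right) - \left(95 + 636\right) = \left(4 + 2 i \sqrt{46}\right) - 731 = -727 + 2 i \sqrt{46}$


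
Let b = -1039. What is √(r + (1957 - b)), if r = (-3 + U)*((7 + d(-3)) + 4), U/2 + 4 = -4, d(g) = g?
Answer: 6*√79 ≈ 53.329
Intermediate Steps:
U = -16 (U = -8 + 2*(-4) = -8 - 8 = -16)
r = -152 (r = (-3 - 16)*((7 - 3) + 4) = -19*(4 + 4) = -19*8 = -152)
√(r + (1957 - b)) = √(-152 + (1957 - 1*(-1039))) = √(-152 + (1957 + 1039)) = √(-152 + 2996) = √2844 = 6*√79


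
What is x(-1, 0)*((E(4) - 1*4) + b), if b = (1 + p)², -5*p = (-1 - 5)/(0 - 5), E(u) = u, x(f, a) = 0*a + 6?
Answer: 2166/625 ≈ 3.4656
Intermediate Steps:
x(f, a) = 6 (x(f, a) = 0 + 6 = 6)
p = -6/25 (p = -(-1 - 5)/(5*(0 - 5)) = -(-6)/(5*(-5)) = -(-6)*(-1)/(5*5) = -⅕*6/5 = -6/25 ≈ -0.24000)
b = 361/625 (b = (1 - 6/25)² = (19/25)² = 361/625 ≈ 0.57760)
x(-1, 0)*((E(4) - 1*4) + b) = 6*((4 - 1*4) + 361/625) = 6*((4 - 4) + 361/625) = 6*(0 + 361/625) = 6*(361/625) = 2166/625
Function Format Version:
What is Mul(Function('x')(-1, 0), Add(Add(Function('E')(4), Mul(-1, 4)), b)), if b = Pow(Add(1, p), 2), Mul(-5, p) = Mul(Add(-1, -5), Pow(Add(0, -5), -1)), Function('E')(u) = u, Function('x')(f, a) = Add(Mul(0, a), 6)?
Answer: Rational(2166, 625) ≈ 3.4656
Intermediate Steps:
Function('x')(f, a) = 6 (Function('x')(f, a) = Add(0, 6) = 6)
p = Rational(-6, 25) (p = Mul(Rational(-1, 5), Mul(Add(-1, -5), Pow(Add(0, -5), -1))) = Mul(Rational(-1, 5), Mul(-6, Pow(-5, -1))) = Mul(Rational(-1, 5), Mul(-6, Rational(-1, 5))) = Mul(Rational(-1, 5), Rational(6, 5)) = Rational(-6, 25) ≈ -0.24000)
b = Rational(361, 625) (b = Pow(Add(1, Rational(-6, 25)), 2) = Pow(Rational(19, 25), 2) = Rational(361, 625) ≈ 0.57760)
Mul(Function('x')(-1, 0), Add(Add(Function('E')(4), Mul(-1, 4)), b)) = Mul(6, Add(Add(4, Mul(-1, 4)), Rational(361, 625))) = Mul(6, Add(Add(4, -4), Rational(361, 625))) = Mul(6, Add(0, Rational(361, 625))) = Mul(6, Rational(361, 625)) = Rational(2166, 625)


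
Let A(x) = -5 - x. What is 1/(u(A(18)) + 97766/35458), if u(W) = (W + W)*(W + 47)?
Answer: -17729/19523933 ≈ -0.00090806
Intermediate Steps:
u(W) = 2*W*(47 + W) (u(W) = (2*W)*(47 + W) = 2*W*(47 + W))
1/(u(A(18)) + 97766/35458) = 1/(2*(-5 - 1*18)*(47 + (-5 - 1*18)) + 97766/35458) = 1/(2*(-5 - 18)*(47 + (-5 - 18)) + 97766*(1/35458)) = 1/(2*(-23)*(47 - 23) + 48883/17729) = 1/(2*(-23)*24 + 48883/17729) = 1/(-1104 + 48883/17729) = 1/(-19523933/17729) = -17729/19523933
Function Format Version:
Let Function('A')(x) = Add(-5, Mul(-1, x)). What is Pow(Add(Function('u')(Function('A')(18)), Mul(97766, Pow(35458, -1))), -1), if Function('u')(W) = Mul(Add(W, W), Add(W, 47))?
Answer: Rational(-17729, 19523933) ≈ -0.00090806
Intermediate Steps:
Function('u')(W) = Mul(2, W, Add(47, W)) (Function('u')(W) = Mul(Mul(2, W), Add(47, W)) = Mul(2, W, Add(47, W)))
Pow(Add(Function('u')(Function('A')(18)), Mul(97766, Pow(35458, -1))), -1) = Pow(Add(Mul(2, Add(-5, Mul(-1, 18)), Add(47, Add(-5, Mul(-1, 18)))), Mul(97766, Pow(35458, -1))), -1) = Pow(Add(Mul(2, Add(-5, -18), Add(47, Add(-5, -18))), Mul(97766, Rational(1, 35458))), -1) = Pow(Add(Mul(2, -23, Add(47, -23)), Rational(48883, 17729)), -1) = Pow(Add(Mul(2, -23, 24), Rational(48883, 17729)), -1) = Pow(Add(-1104, Rational(48883, 17729)), -1) = Pow(Rational(-19523933, 17729), -1) = Rational(-17729, 19523933)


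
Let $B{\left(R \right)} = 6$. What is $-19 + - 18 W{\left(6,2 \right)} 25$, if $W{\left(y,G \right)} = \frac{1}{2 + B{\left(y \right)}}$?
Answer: $- \frac{301}{4} \approx -75.25$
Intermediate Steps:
$W{\left(y,G \right)} = \frac{1}{8}$ ($W{\left(y,G \right)} = \frac{1}{2 + 6} = \frac{1}{8}$)
$-19 + - 18 W{\left(6,2 \right)} 25 = -19 + \left(-18\right) \frac{1}{8} \cdot 25 = -19 - \frac{225}{4} = - \frac{301}{4}$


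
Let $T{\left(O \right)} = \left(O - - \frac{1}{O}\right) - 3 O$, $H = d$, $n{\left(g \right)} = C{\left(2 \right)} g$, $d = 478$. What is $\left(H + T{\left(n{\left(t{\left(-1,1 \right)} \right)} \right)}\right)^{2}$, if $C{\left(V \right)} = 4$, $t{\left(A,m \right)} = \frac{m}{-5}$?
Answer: $\frac{91527489}{400} \approx 2.2882 \cdot 10^{5}$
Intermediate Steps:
$t{\left(A,m \right)} = - \frac{m}{5}$ ($t{\left(A,m \right)} = m \left(- \frac{1}{5}\right) = - \frac{m}{5}$)
$n{\left(g \right)} = 4 g$
$H = 478$
$T{\left(O \right)} = \frac{1}{O} - 2 O$ ($T{\left(O \right)} = \left(O + \frac{1}{O}\right) - 3 O = \frac{1}{O} - 2 O$)
$\left(H + T{\left(n{\left(t{\left(-1,1 \right)} \right)} \right)}\right)^{2} = \left(478 - \left(\frac{5}{4} + 2 \cdot 4 \left(\left(- \frac{1}{5}\right) 1\right)\right)\right)^{2} = \left(478 - \left(\frac{5}{4} + 2 \cdot 4 \left(- \frac{1}{5}\right)\right)\right)^{2} = \left(478 + \left(\frac{1}{- \frac{4}{5}} - - \frac{8}{5}\right)\right)^{2} = \left(478 + \left(- \frac{5}{4} + \frac{8}{5}\right)\right)^{2} = \left(478 + \frac{7}{20}\right)^{2} = \left(\frac{9567}{20}\right)^{2} = \frac{91527489}{400}$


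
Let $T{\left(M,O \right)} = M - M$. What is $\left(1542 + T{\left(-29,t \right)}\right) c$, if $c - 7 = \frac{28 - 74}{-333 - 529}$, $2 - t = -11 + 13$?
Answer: $\frac{4687680}{431} \approx 10876.0$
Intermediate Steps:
$t = 0$ ($t = 2 - \left(-11 + 13\right) = 2 - 2 = 0$)
$T{\left(M,O \right)} = 0$
$c = \frac{3040}{431}$ ($c = 7 + \frac{28 - 74}{-333 - 529} = 7 - \frac{46}{-862} = 7 - - \frac{23}{431} = 7 + \frac{23}{431} = \frac{3040}{431} \approx 7.0534$)
$\left(1542 + T{\left(-29,t \right)}\right) c = \left(1542 + 0\right) \frac{3040}{431} = 1542 \cdot \frac{3040}{431} = \frac{4687680}{431}$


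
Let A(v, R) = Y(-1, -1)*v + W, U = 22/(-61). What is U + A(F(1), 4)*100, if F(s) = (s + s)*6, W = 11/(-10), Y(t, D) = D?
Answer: -79932/61 ≈ -1310.4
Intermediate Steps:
U = -22/61 (U = 22*(-1/61) = -22/61 ≈ -0.36066)
W = -11/10 (W = 11*(-1/10) = -11/10 ≈ -1.1000)
F(s) = 12*s (F(s) = (2*s)*6 = 12*s)
A(v, R) = -11/10 - v (A(v, R) = -v - 11/10 = -11/10 - v)
U + A(F(1), 4)*100 = -22/61 + (-11/10 - 12)*100 = -22/61 - 131/10*100 = -22/61 - 1310 = -79932/61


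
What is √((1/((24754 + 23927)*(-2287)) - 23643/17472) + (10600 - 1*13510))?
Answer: I*√236115200207978053695187/9005638824 ≈ 53.957*I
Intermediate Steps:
√((1/((24754 + 23927)*(-2287)) - 23643/17472) + (10600 - 1*13510)) = √((-1/2287/48681 - 23643*1/17472) + (10600 - 13510)) = √(((1/48681)*(-1/2287) - 7881/5824) - 2910) = √((-1/111333447 - 7881/5824) - 2910) = √(-877418901631/648405995328 - 2910) = √(-1887738865306111/648405995328) = I*√236115200207978053695187/9005638824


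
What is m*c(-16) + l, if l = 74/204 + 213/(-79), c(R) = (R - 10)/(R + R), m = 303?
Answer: 15719807/64464 ≈ 243.85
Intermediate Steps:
c(R) = (-10 + R)/(2*R) (c(R) = (-10 + R)/((2*R)) = (-10 + R)*(1/(2*R)) = (-10 + R)/(2*R))
l = -18803/8058 (l = 74*(1/204) + 213*(-1/79) = 37/102 - 213/79 = -18803/8058 ≈ -2.3335)
m*c(-16) + l = 303*((½)*(-10 - 16)/(-16)) - 18803/8058 = 303*((½)*(-1/16)*(-26)) - 18803/8058 = 303*(13/16) - 18803/8058 = 3939/16 - 18803/8058 = 15719807/64464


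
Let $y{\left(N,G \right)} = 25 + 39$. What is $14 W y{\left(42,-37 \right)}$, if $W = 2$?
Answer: $1792$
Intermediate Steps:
$y{\left(N,G \right)} = 64$
$14 W y{\left(42,-37 \right)} = 14 \cdot 2 \cdot 64 = 28 \cdot 64 = 1792$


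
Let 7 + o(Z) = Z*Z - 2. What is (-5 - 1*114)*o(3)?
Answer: 0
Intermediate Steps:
o(Z) = -9 + Z² (o(Z) = -7 + (Z*Z - 2) = -7 + (Z² - 2) = -7 + (-2 + Z²) = -9 + Z²)
(-5 - 1*114)*o(3) = (-5 - 1*114)*(-9 + 3²) = (-5 - 114)*(-9 + 9) = -119*0 = 0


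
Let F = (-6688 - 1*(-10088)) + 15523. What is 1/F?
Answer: 1/18923 ≈ 5.2846e-5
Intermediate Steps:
F = 18923 (F = (-6688 + 10088) + 15523 = 3400 + 15523 = 18923)
1/F = 1/18923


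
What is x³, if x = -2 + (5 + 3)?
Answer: 216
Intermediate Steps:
x = 6 (x = -2 + 8 = 6)
x³ = 6³ = 216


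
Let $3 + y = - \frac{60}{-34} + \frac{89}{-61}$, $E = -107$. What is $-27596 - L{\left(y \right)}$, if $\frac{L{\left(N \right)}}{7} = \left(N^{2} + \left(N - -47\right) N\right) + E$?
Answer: $- \frac{28026484285}{1075369} \approx -26062.0$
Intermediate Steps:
$y = - \frac{2794}{1037}$ ($y = -3 + \left(- \frac{60}{-34} + \frac{89}{-61}\right) = -3 + \left(\left(-60\right) \left(- \frac{1}{34}\right) + 89 \left(- \frac{1}{61}\right)\right) = -3 + \left(\frac{30}{17} - \frac{89}{61}\right) = -3 + \frac{317}{1037} = - \frac{2794}{1037} \approx -2.6943$)
$L{\left(N \right)} = -749 + 7 N^{2} + 7 N \left(47 + N\right)$ ($L{\left(N \right)} = 7 \left(\left(N^{2} + \left(N - -47\right) N\right) - 107\right) = 7 \left(\left(N^{2} + \left(N + 47\right) N\right) - 107\right) = 7 \left(\left(N^{2} + \left(47 + N\right) N\right) - 107\right) = 7 \left(\left(N^{2} + N \left(47 + N\right)\right) - 107\right) = 7 \left(-107 + N^{2} + N \left(47 + N\right)\right) = -749 + 7 N^{2} + 7 N \left(47 + N\right)$)
$-27596 - L{\left(y \right)} = -27596 - \left(-749 + 14 \left(- \frac{2794}{1037}\right)^{2} + 329 \left(- \frac{2794}{1037}\right)\right) = -27596 - \left(-749 + 14 \cdot \frac{7806436}{1075369} - \frac{919226}{1037}\right) = -27596 - \left(-749 + \frac{109290104}{1075369} - \frac{919226}{1037}\right) = -27596 - - \frac{1649398639}{1075369} = -27596 + \frac{1649398639}{1075369} = - \frac{28026484285}{1075369}$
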